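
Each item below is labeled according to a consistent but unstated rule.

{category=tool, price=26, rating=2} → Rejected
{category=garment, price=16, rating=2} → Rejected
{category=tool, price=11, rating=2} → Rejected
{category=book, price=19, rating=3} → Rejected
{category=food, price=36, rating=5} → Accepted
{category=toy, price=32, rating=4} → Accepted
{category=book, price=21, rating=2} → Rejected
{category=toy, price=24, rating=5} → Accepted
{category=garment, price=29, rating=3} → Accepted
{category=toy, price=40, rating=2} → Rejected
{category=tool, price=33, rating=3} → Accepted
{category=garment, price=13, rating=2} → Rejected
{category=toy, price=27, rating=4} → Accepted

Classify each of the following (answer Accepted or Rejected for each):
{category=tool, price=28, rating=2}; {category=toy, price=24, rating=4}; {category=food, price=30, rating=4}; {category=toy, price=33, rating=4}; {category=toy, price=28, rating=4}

Rejected, Accepted, Accepted, Accepted, Accepted

The classifier is using: rating ≥ 3 AND price ≥ 21.
{category=tool, price=28, rating=2}: Rejected (rating = 2, price = 28). {category=toy, price=24, rating=4}: Accepted (rating = 4, price = 24). {category=food, price=30, rating=4}: Accepted (rating = 4, price = 30). {category=toy, price=33, rating=4}: Accepted (rating = 4, price = 33). {category=toy, price=28, rating=4}: Accepted (rating = 4, price = 28).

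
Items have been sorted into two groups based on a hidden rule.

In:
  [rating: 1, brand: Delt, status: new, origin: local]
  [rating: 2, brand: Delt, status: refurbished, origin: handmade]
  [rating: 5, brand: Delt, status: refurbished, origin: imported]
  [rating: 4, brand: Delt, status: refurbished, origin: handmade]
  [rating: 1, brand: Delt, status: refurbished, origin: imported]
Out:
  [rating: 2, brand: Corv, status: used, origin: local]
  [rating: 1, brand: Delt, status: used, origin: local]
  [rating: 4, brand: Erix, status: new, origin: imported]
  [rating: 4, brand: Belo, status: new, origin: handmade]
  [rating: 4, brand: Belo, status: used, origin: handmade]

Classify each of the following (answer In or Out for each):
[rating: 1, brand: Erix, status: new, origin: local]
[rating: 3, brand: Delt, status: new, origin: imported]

A rule that fits every label: brand is Delt AND status is not used — true of each 'In' example, false of each 'Out' one.
[rating: 1, brand: Erix, status: new, origin: local] → brand is Erix, status is new → Out.
[rating: 3, brand: Delt, status: new, origin: imported] → brand is Delt, status is new → In.

Out, In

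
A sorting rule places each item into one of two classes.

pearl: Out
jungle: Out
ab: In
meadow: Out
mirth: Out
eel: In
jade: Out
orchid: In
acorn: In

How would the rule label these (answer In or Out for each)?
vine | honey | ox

The common property of the 'In' items is: starts with a vowel. No 'Out' item has it.
vine: starts with 'v', doesn't qualify → Out. honey: starts with 'h', doesn't qualify → Out. ox: starts with 'o', matches → In.

Out, Out, In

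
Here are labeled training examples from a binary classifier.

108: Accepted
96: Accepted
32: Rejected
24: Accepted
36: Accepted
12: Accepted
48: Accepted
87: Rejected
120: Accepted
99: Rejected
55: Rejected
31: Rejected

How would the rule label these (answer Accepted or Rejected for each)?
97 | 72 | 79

'Accepted' ⟺ multiple of 6.
97 → 97 = 6·16 + 1 → Rejected. 72 → 72 = 6·12 → Accepted. 79 → 79 = 6·13 + 1 → Rejected.

Rejected, Accepted, Rejected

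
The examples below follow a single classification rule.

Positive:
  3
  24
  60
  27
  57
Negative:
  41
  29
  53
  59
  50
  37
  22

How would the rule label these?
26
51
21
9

Negative, Positive, Positive, Positive

Checking candidate rules against both groups, what survives is: multiple of 3.
26 — 26 = 3·8 + 2, hence Negative. 51 — 51 = 3·17, hence Positive. 21 — 21 = 3·7, hence Positive. 9 — 9 = 3·3, hence Positive.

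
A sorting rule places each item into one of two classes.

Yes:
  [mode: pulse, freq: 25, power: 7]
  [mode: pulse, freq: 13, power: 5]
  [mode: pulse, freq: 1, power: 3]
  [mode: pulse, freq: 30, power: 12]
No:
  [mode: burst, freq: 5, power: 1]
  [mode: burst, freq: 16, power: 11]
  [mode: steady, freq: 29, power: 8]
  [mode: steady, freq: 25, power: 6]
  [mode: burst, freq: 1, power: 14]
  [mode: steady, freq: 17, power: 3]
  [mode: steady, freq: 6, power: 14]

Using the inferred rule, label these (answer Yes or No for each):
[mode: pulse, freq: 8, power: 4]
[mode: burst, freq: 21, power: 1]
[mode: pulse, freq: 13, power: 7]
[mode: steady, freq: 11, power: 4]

Yes, No, Yes, No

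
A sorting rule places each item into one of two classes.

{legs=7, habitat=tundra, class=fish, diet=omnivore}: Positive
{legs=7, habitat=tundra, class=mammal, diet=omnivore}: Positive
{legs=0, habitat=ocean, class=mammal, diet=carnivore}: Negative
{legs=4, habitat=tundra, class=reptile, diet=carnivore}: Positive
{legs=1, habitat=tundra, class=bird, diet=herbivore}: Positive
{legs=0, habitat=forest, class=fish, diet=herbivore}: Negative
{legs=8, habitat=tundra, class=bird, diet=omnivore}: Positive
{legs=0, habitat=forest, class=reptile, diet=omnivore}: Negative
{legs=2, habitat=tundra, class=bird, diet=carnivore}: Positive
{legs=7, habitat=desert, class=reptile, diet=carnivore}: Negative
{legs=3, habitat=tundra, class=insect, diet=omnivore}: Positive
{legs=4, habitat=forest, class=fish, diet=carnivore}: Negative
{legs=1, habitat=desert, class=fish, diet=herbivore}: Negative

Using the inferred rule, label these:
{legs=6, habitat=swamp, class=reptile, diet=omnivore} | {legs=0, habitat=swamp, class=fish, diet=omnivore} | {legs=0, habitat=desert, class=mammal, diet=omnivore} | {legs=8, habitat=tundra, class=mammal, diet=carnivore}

Negative, Negative, Negative, Positive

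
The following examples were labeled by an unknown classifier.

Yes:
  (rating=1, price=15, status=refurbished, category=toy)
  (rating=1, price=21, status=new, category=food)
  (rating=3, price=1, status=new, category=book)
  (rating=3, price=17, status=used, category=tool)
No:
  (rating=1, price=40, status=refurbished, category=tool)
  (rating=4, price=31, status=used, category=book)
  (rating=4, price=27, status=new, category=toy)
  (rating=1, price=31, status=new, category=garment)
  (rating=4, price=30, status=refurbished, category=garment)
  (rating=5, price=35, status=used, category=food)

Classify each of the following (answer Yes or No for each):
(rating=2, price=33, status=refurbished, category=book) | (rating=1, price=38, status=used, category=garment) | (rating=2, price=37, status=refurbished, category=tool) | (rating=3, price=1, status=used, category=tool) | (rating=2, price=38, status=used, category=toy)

One predicate separates the groups cleanly: price ≤ 21.

No, No, No, Yes, No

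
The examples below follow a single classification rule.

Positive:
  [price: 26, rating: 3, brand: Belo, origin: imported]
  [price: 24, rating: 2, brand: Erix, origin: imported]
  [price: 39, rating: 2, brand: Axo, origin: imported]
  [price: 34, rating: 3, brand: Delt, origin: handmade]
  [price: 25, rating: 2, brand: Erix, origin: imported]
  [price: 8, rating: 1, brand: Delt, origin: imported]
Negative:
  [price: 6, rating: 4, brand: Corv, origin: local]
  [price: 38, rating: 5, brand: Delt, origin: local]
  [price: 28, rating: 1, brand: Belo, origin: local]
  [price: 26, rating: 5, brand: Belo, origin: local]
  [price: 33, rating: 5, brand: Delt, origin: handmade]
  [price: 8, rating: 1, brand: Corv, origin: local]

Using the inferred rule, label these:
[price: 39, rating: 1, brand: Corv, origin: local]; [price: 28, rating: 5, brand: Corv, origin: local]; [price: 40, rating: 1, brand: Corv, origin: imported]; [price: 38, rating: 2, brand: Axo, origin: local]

Negative, Negative, Positive, Negative

One predicate separates the groups cleanly: origin is imported OR price = 34.
[price: 39, rating: 1, brand: Corv, origin: local]: Negative (origin is local, price = 39).
[price: 28, rating: 5, brand: Corv, origin: local]: Negative (origin is local, price = 28).
[price: 40, rating: 1, brand: Corv, origin: imported]: Positive (origin is imported, price = 40).
[price: 38, rating: 2, brand: Axo, origin: local]: Negative (origin is local, price = 38).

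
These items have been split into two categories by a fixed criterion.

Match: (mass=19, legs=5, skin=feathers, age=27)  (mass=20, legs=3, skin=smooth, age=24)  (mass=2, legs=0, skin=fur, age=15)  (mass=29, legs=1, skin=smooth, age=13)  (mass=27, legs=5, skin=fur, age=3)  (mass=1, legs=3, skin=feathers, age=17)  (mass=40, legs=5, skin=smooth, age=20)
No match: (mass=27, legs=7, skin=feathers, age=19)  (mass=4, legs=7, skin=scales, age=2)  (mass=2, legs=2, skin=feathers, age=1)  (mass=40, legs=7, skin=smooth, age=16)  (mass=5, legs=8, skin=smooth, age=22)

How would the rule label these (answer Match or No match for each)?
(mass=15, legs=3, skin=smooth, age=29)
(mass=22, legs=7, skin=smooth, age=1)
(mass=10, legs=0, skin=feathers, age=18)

Rule: age ≥ 2 AND legs ≤ 5. This holds for each 'Match' example and fails for each 'No match' one.

Match, No match, Match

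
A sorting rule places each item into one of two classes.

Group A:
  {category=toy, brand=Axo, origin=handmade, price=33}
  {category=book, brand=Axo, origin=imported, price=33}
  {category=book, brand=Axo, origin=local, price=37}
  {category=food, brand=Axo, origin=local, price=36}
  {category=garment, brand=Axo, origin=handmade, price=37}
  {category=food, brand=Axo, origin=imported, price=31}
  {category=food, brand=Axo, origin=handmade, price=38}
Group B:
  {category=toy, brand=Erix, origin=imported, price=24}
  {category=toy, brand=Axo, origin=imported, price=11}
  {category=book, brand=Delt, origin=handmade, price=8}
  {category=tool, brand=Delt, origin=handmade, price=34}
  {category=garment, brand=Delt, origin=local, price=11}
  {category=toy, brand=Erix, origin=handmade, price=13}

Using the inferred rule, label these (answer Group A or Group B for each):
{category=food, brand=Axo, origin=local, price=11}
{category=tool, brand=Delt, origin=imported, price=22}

Group B, Group B

Every 'Group A' example satisfies: brand is Axo AND price ≥ 13. None of the 'Group B' examples do.
Group B: {category=food, brand=Axo, origin=local, price=11}, since brand is Axo, price = 11. Group B: {category=tool, brand=Delt, origin=imported, price=22}, since brand is Delt, price = 22.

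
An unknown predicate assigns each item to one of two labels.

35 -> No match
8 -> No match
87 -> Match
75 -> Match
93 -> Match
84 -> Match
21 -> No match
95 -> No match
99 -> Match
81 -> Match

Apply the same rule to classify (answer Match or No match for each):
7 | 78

No match, Match

All 'Match' examples share one property — multiple of 3 AND at least 35 — and every 'No match' example lacks it.
No match: 7, since 7 = 3·2 + 1, 7 < 35. Match: 78, since 78 = 3·26, 78 ≥ 35.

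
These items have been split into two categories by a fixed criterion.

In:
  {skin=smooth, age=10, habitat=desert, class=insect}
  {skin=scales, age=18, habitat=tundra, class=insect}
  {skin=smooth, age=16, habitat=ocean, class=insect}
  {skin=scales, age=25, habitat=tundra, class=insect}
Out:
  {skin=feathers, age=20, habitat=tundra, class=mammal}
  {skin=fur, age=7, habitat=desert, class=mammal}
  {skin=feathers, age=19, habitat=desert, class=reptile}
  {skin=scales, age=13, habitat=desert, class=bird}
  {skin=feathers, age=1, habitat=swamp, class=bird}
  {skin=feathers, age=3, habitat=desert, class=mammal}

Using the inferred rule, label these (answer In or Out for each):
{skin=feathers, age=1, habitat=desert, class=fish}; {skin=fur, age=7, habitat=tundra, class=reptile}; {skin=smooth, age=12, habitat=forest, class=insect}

Out, Out, In

One predicate separates the groups cleanly: class is insect.
{skin=feathers, age=1, habitat=desert, class=fish}: class is fish — doesn't match, so Out.
{skin=fur, age=7, habitat=tundra, class=reptile}: class is reptile — doesn't match, so Out.
{skin=smooth, age=12, habitat=forest, class=insect}: class is insect — checks out, so In.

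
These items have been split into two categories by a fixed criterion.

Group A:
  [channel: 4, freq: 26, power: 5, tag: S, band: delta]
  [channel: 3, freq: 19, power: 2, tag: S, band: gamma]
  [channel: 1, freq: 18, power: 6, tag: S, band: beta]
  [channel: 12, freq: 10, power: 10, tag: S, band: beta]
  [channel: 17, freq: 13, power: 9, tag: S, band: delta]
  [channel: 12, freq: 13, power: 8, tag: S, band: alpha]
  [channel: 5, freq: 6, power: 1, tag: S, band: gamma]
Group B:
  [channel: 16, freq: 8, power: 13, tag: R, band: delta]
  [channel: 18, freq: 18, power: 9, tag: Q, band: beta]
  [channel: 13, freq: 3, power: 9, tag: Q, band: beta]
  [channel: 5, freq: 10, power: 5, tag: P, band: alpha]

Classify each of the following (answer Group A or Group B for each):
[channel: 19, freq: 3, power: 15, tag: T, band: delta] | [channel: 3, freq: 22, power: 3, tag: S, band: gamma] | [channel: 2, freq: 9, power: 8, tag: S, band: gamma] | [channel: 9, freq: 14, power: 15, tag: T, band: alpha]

Group B, Group A, Group A, Group B

One predicate separates the groups cleanly: tag is S.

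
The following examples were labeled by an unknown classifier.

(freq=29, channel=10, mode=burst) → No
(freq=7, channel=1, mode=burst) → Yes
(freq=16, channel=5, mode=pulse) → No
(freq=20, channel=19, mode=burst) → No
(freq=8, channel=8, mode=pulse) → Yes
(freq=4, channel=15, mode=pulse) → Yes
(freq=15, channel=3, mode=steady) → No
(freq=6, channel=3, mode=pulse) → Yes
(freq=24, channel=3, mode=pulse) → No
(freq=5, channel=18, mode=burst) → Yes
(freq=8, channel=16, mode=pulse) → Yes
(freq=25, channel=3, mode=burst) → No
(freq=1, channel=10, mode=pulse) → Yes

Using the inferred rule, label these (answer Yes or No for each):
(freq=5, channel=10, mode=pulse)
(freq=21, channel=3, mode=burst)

Yes, No

The classifier is using: freq ≤ 8.
(freq=5, channel=10, mode=pulse) — freq = 5, hence Yes. (freq=21, channel=3, mode=burst) — freq = 21, hence No.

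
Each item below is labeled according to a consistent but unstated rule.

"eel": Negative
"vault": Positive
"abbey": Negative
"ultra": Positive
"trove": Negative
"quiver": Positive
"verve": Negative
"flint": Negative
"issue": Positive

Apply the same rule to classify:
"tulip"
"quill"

Positive, Positive

All 'Positive' examples share one property — contains 'u' — and every 'Negative' example lacks it.
"tulip": has 'u' — meets the rule, so Positive. "quill": has 'u' — meets the rule, so Positive.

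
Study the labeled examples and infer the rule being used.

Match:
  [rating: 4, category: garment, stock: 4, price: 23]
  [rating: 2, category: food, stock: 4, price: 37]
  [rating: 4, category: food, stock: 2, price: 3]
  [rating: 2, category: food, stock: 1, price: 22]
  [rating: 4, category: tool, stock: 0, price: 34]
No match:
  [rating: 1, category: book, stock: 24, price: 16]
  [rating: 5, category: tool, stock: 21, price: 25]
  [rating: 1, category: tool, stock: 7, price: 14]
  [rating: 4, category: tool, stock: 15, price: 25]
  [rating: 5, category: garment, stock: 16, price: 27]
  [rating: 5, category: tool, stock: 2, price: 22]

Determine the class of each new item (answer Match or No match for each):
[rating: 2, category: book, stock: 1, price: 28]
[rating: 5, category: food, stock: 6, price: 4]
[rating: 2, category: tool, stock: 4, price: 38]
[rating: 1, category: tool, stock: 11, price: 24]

The simplest hypothesis consistent with all the labels is: stock ≤ 4 AND rating ≤ 4.
[rating: 2, category: book, stock: 1, price: 28] — stock = 1, rating = 2, hence Match.
[rating: 5, category: food, stock: 6, price: 4] — stock = 6, rating = 5, hence No match.
[rating: 2, category: tool, stock: 4, price: 38] — stock = 4, rating = 2, hence Match.
[rating: 1, category: tool, stock: 11, price: 24] — stock = 11, rating = 1, hence No match.

Match, No match, Match, No match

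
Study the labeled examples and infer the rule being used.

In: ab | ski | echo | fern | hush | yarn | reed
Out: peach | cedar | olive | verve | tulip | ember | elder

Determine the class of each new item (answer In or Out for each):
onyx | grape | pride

In, Out, Out

The distinguishing property — length ≤ 4 — holds for all the 'In' cases and none of the 'Out' cases.
onyx — length 4, hence In. grape — length 5, hence Out. pride — length 5, hence Out.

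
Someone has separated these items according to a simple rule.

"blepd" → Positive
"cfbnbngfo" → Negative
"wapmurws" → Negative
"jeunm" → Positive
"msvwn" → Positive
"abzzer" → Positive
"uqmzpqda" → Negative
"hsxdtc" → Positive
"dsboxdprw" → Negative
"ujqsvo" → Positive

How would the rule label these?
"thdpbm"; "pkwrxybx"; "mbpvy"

Positive, Negative, Positive

The common property of the 'Positive' items is: length ≤ 6. No 'Negative' item has it.
"thdpbm" → length 6 → Positive.
"pkwrxybx" → length 8 → Negative.
"mbpvy" → length 5 → Positive.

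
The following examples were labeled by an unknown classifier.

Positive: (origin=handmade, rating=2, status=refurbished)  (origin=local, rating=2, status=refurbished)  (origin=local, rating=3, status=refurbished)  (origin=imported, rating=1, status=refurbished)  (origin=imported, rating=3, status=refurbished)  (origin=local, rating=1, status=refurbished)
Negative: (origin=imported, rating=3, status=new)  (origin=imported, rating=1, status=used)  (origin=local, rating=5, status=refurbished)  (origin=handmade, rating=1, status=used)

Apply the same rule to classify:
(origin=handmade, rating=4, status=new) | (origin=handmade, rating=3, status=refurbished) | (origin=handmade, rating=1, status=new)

A rule that fits every label: status is refurbished AND rating ≤ 3 — true of each 'Positive' example, false of each 'Negative' one.
Negative: (origin=handmade, rating=4, status=new), since status is new, rating = 4. Positive: (origin=handmade, rating=3, status=refurbished), since status is refurbished, rating = 3. Negative: (origin=handmade, rating=1, status=new), since status is new, rating = 1.

Negative, Positive, Negative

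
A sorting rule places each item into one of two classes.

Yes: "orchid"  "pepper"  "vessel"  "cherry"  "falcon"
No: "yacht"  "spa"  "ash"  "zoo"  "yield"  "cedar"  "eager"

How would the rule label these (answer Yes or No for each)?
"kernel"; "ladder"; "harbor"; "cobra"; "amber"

All 'Yes' examples share one property — even length — and every 'No' example lacks it.
"kernel": length 6 — meets the rule, so Yes.
"ladder": length 6 — meets the rule, so Yes.
"harbor": length 6 — meets the rule, so Yes.
"cobra": length 5 — does not pass, so No.
"amber": length 5 — does not pass, so No.

Yes, Yes, Yes, No, No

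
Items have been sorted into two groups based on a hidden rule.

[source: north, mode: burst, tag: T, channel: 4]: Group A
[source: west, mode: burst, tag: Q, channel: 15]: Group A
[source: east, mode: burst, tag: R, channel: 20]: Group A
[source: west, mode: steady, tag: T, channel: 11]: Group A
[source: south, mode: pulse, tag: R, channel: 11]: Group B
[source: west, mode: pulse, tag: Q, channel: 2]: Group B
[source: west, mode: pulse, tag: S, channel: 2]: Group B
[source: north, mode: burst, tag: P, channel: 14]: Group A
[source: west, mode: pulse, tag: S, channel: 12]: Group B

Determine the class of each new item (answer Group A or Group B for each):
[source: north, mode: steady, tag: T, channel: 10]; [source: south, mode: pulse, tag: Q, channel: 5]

The common property of the 'Group A' items is: mode is not pulse. No 'Group B' item has it.
[source: north, mode: steady, tag: T, channel: 10] → mode is steady → Group A. [source: south, mode: pulse, tag: Q, channel: 5] → mode is pulse → Group B.

Group A, Group B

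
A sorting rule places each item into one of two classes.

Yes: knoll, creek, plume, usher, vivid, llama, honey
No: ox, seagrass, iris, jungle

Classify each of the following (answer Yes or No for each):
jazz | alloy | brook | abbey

No, Yes, Yes, Yes

The simplest hypothesis consistent with all the labels is: odd length.
jazz: length 4 — does not fit, so No. alloy: length 5 — qualifies, so Yes. brook: length 5 — qualifies, so Yes. abbey: length 5 — qualifies, so Yes.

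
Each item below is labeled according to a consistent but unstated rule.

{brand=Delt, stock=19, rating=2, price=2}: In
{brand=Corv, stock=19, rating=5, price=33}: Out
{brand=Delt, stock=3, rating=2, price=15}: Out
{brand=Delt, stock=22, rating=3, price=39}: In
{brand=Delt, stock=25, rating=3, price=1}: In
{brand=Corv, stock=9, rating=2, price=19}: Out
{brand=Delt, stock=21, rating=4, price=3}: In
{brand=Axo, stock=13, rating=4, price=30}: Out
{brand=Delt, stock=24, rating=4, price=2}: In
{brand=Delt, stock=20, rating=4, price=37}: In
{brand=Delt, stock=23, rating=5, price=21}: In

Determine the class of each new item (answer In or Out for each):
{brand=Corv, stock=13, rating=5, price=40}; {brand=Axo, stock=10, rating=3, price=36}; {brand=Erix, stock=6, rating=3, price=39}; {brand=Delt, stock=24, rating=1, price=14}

Out, Out, Out, In

'In' ⟺ brand is Delt AND stock ≥ 9.
{brand=Corv, stock=13, rating=5, price=40}: brand is Corv, stock = 13 — does not pass, so Out.
{brand=Axo, stock=10, rating=3, price=36}: brand is Axo, stock = 10 — does not pass, so Out.
{brand=Erix, stock=6, rating=3, price=39}: brand is Erix, stock = 6 — does not pass, so Out.
{brand=Delt, stock=24, rating=1, price=14}: brand is Delt, stock = 24 — qualifies, so In.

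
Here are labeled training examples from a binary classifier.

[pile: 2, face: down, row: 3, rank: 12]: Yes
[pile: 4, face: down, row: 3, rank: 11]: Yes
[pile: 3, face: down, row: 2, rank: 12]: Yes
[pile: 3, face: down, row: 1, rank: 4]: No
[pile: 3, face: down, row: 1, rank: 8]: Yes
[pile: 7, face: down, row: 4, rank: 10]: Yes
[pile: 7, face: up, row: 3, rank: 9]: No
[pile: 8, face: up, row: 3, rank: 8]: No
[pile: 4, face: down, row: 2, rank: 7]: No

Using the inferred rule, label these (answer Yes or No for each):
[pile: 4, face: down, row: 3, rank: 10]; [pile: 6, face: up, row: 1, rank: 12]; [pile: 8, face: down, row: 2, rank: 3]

The rule appears to be: face is down AND rank ≥ 8.
[pile: 4, face: down, row: 3, rank: 10] → face is down, rank = 10 → Yes.
[pile: 6, face: up, row: 1, rank: 12] → face is up, rank = 12 → No.
[pile: 8, face: down, row: 2, rank: 3] → face is down, rank = 3 → No.

Yes, No, No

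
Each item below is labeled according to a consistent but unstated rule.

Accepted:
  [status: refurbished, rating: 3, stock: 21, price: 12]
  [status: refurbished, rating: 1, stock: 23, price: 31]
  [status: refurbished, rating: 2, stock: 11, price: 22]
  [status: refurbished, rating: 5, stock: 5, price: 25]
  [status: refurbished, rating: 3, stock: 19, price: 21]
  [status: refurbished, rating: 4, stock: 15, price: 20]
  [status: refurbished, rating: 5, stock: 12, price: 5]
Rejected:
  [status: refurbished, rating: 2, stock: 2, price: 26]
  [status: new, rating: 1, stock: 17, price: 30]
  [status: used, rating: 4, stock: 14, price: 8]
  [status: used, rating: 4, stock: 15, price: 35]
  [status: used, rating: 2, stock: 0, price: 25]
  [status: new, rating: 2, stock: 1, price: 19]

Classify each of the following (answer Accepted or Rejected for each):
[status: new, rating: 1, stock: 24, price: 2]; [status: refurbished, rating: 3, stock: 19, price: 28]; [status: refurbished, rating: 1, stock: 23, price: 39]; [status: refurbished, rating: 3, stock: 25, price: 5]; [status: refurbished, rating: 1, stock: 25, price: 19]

Every 'Accepted' example satisfies: status is refurbished AND stock ≥ 5. None of the 'Rejected' examples do.
[status: new, rating: 1, stock: 24, price: 2]: status is new, stock = 24 — does not pass, so Rejected.
[status: refurbished, rating: 3, stock: 19, price: 28]: status is refurbished, stock = 19 — qualifies, so Accepted.
[status: refurbished, rating: 1, stock: 23, price: 39]: status is refurbished, stock = 23 — qualifies, so Accepted.
[status: refurbished, rating: 3, stock: 25, price: 5]: status is refurbished, stock = 25 — qualifies, so Accepted.
[status: refurbished, rating: 1, stock: 25, price: 19]: status is refurbished, stock = 25 — qualifies, so Accepted.

Rejected, Accepted, Accepted, Accepted, Accepted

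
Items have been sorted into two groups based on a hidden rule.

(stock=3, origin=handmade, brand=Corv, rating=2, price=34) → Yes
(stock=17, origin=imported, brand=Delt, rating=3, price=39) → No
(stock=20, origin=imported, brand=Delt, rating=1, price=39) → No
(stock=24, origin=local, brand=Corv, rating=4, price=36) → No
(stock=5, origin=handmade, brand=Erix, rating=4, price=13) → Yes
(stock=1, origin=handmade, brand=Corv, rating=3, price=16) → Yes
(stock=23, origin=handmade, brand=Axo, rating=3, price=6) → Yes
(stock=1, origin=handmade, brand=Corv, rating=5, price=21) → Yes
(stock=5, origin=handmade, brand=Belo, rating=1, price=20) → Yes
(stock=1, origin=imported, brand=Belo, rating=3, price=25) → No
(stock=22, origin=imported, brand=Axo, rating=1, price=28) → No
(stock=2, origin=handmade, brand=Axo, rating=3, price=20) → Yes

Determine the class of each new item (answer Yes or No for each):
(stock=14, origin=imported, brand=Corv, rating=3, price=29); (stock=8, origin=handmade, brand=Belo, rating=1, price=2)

Comparing the two groups points to one rule — origin is handmade.

No, Yes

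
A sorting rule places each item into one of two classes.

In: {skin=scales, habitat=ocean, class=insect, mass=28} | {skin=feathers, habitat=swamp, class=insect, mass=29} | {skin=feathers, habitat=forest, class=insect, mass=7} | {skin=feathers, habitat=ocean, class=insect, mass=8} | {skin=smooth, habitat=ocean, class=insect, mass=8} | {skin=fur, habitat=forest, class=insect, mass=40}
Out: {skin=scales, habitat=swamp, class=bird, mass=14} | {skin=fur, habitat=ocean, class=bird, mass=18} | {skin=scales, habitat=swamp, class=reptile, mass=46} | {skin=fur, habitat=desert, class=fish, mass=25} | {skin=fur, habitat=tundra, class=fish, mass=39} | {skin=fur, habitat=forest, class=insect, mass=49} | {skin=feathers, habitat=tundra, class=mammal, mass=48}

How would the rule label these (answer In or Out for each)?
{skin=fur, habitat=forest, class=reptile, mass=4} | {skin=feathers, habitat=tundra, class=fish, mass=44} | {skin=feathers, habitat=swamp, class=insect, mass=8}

Out, Out, In

The pattern is that an item is 'In' exactly when: class is insect AND mass ≤ 40.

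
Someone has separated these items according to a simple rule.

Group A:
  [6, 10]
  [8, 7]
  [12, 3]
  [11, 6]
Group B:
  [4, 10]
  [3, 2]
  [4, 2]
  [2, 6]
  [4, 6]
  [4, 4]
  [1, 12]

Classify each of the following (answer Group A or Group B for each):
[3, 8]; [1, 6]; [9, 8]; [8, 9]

Group B, Group B, Group A, Group A

The common property of the 'Group A' items is: sum ≥ 15. No 'Group B' item has it.
[3, 8]: 3+8 = 11 — lacks this property, so Group B.
[1, 6]: 1+6 = 7 — lacks this property, so Group B.
[9, 8]: 9+8 = 17 — passes, so Group A.
[8, 9]: 8+9 = 17 — passes, so Group A.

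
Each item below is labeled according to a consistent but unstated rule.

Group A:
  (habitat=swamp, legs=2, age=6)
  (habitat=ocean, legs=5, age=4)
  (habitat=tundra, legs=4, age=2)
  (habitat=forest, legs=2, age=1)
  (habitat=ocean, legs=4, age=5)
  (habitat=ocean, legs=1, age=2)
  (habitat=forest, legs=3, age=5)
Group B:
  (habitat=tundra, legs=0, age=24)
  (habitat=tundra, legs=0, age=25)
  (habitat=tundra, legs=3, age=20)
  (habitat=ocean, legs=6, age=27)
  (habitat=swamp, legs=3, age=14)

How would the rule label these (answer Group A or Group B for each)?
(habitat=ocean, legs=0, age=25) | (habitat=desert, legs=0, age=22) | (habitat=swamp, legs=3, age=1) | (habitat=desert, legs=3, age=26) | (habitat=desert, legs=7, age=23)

Group B, Group B, Group A, Group B, Group B

A rule that fits every label: age ≤ 6 — true of each 'Group A' example, false of each 'Group B' one.
(habitat=ocean, legs=0, age=25) — age = 25, hence Group B.
(habitat=desert, legs=0, age=22) — age = 22, hence Group B.
(habitat=swamp, legs=3, age=1) — age = 1, hence Group A.
(habitat=desert, legs=3, age=26) — age = 26, hence Group B.
(habitat=desert, legs=7, age=23) — age = 23, hence Group B.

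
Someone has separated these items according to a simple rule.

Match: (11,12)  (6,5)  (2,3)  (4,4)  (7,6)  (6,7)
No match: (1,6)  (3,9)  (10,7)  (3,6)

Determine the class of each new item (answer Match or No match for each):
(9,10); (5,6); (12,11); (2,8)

Match, Match, Match, No match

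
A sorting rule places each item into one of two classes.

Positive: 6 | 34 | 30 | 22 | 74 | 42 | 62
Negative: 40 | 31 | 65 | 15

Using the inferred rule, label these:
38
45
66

Rule: ≡ 2 (mod 4). This holds for each 'Positive' example and fails for each 'Negative' one.

Positive, Negative, Positive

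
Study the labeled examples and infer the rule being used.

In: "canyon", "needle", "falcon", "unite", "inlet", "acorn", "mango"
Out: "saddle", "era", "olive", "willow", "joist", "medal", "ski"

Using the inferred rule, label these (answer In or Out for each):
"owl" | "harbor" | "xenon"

Out, Out, In

The classifier is using: contains 'n'.
"owl": no 'n', does not fit → Out. "harbor": no 'n', does not fit → Out. "xenon": has 'n', satisfies this → In.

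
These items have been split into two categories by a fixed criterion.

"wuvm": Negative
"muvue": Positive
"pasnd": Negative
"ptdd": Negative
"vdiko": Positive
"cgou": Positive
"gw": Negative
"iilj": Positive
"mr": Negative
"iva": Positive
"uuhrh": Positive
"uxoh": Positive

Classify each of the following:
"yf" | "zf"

Negative, Negative

The common property of the 'Positive' items is: has ≥ 2 vowels. No 'Negative' item has it.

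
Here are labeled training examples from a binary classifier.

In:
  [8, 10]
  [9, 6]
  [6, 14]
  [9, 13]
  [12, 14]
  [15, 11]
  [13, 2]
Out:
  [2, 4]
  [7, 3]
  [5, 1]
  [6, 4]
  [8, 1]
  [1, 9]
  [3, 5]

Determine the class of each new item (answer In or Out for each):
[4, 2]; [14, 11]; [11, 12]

Out, In, In

Rule: sum ≥ 15. This holds for each 'In' example and fails for each 'Out' one.
[4, 2] — 4+2 = 6, hence Out. [14, 11] — 14+11 = 25, hence In. [11, 12] — 11+12 = 23, hence In.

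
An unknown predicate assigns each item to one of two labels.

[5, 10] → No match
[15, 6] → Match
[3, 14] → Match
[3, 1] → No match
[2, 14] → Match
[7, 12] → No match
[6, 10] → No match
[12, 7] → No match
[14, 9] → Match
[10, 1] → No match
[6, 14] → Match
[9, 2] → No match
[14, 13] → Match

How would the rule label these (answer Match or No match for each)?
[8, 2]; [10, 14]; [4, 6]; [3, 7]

No match, Match, No match, No match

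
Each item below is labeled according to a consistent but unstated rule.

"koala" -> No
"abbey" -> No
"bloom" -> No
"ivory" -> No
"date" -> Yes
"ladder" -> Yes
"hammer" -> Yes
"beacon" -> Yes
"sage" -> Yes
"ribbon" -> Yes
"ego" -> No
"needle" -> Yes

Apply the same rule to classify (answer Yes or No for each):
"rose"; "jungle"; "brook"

Comparing the two groups points to one rule — even length.
"rose": length 4, checks out → Yes.
"jungle": length 6, checks out → Yes.
"brook": length 5, lacks this property → No.

Yes, Yes, No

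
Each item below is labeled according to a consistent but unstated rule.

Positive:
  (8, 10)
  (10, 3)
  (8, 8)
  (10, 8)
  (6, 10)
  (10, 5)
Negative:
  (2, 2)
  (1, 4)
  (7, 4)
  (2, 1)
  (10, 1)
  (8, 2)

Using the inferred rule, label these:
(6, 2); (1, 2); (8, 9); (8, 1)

All 'Positive' examples share one property — sum ≥ 13 — and every 'Negative' example lacks it.
(6, 2): Negative (6+2 = 8). (1, 2): Negative (1+2 = 3). (8, 9): Positive (8+9 = 17). (8, 1): Negative (8+1 = 9).

Negative, Negative, Positive, Negative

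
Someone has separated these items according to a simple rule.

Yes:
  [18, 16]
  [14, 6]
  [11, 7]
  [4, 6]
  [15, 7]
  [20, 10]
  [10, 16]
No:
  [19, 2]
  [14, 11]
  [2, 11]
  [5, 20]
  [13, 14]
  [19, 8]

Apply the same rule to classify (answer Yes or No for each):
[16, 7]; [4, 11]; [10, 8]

One predicate separates the groups cleanly: sum is even.

No, No, Yes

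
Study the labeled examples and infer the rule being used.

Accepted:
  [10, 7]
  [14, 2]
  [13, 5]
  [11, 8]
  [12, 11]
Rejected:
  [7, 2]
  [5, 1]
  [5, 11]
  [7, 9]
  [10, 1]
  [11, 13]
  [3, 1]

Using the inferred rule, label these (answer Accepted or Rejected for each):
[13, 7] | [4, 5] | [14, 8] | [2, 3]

Accepted, Rejected, Accepted, Rejected

The simplest hypothesis consistent with all the labels is: first > second AND sum ≥ 16.
[13, 7] → 13 > 7, 13+7 = 20 → Accepted.
[4, 5] → 4 < 5, 4+5 = 9 → Rejected.
[14, 8] → 14 > 8, 14+8 = 22 → Accepted.
[2, 3] → 2 < 3, 2+3 = 5 → Rejected.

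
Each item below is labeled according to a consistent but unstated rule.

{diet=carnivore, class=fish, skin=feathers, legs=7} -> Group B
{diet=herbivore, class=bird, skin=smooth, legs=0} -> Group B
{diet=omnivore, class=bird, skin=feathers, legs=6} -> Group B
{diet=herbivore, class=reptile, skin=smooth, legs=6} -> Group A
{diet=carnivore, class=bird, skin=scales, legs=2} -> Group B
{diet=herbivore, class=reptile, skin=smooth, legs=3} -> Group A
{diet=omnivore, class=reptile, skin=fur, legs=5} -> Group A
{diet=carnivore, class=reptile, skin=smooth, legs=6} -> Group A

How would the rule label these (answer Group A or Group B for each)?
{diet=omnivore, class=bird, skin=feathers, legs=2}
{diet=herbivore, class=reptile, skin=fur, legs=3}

Group B, Group A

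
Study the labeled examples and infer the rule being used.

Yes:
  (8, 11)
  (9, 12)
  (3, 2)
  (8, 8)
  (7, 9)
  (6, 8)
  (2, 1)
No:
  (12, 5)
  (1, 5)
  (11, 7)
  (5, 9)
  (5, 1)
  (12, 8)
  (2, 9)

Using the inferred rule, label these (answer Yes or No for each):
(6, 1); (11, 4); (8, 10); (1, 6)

No, No, Yes, No

The pattern is that an item is 'Yes' exactly when: |first − second| ≤ 3.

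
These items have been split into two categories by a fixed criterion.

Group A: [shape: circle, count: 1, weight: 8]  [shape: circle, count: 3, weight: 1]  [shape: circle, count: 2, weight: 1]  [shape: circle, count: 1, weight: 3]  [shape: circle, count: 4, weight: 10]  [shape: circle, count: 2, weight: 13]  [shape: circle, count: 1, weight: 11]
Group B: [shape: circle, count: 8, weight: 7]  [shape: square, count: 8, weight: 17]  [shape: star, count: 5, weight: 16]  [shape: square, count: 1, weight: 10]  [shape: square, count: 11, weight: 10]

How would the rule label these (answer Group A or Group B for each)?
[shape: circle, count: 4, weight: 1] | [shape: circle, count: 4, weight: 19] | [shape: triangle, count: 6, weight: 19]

Group A, Group A, Group B

The distinguishing property — shape is circle AND count ≤ 4 — holds for all the 'Group A' cases and none of the 'Group B' cases.
[shape: circle, count: 4, weight: 1]: shape is circle, count = 4, matches → Group A.
[shape: circle, count: 4, weight: 19]: shape is circle, count = 4, matches → Group A.
[shape: triangle, count: 6, weight: 19]: shape is triangle, count = 6, does not fit → Group B.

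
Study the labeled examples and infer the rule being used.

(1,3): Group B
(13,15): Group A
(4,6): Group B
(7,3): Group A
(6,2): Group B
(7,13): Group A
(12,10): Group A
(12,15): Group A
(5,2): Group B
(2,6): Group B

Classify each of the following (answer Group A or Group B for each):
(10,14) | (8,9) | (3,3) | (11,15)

The distinguishing property — first ≥ 7 — holds for all the 'Group A' cases and none of the 'Group B' cases.
Group A: (10,14), since first 10. Group A: (8,9), since first 8. Group B: (3,3), since first 3. Group A: (11,15), since first 11.

Group A, Group A, Group B, Group A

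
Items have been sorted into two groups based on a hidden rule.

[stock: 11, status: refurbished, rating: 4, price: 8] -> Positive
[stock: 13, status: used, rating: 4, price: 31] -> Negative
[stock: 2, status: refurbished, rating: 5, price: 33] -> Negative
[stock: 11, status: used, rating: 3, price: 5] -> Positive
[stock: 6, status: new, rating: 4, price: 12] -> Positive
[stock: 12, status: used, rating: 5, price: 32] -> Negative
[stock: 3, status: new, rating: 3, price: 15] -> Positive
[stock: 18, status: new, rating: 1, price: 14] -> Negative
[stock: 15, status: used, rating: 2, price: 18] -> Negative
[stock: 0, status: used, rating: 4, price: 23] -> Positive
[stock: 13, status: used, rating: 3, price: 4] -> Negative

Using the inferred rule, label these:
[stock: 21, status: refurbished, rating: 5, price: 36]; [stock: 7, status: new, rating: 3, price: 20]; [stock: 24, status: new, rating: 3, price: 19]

Every 'Positive' example satisfies: rating ≤ 4 AND stock ≤ 11. None of the 'Negative' examples do.
Negative: [stock: 21, status: refurbished, rating: 5, price: 36], since rating = 5, stock = 21.
Positive: [stock: 7, status: new, rating: 3, price: 20], since rating = 3, stock = 7.
Negative: [stock: 24, status: new, rating: 3, price: 19], since rating = 3, stock = 24.

Negative, Positive, Negative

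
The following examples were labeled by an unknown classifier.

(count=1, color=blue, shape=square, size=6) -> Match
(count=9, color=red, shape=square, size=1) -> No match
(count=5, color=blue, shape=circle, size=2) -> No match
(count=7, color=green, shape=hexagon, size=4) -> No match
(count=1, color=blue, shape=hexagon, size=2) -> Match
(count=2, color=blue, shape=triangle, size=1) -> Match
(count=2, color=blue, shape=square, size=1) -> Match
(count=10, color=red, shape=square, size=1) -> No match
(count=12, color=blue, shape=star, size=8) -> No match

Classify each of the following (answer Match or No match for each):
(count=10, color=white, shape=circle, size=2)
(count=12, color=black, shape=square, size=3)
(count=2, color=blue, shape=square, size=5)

No match, No match, Match

The rule appears to be: count ≤ 2.
(count=10, color=white, shape=circle, size=2) — count = 10, hence No match. (count=12, color=black, shape=square, size=3) — count = 12, hence No match. (count=2, color=blue, shape=square, size=5) — count = 2, hence Match.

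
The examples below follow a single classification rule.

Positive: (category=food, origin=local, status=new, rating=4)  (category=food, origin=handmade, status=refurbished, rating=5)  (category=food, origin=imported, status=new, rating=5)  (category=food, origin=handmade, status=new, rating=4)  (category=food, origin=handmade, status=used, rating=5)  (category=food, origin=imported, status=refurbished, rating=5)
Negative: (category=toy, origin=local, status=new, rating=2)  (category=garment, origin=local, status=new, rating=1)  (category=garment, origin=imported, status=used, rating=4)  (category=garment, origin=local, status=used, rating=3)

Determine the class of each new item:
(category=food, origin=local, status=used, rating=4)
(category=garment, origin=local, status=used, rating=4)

Looking at the examples, the only property every 'Positive' case has and every 'Negative' case lacks is: category is food.
(category=food, origin=local, status=used, rating=4): category is food, checks out → Positive. (category=garment, origin=local, status=used, rating=4): category is garment, fails this test → Negative.

Positive, Negative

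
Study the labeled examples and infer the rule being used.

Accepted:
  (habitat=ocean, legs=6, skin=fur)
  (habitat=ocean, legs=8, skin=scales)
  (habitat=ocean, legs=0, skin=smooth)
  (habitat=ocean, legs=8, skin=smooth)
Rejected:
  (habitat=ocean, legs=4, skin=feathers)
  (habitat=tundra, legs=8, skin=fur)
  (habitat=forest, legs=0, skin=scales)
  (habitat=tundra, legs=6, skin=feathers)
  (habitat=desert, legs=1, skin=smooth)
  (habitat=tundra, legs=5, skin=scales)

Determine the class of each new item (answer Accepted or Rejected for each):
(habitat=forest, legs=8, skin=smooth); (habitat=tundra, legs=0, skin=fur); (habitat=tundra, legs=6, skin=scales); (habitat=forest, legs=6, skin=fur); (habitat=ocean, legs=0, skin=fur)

The common property of the 'Accepted' items is: habitat is ocean AND legs ≠ 4. No 'Rejected' item has it.
Rejected: (habitat=forest, legs=8, skin=smooth), since habitat is forest, legs = 8.
Rejected: (habitat=tundra, legs=0, skin=fur), since habitat is tundra, legs = 0.
Rejected: (habitat=tundra, legs=6, skin=scales), since habitat is tundra, legs = 6.
Rejected: (habitat=forest, legs=6, skin=fur), since habitat is forest, legs = 6.
Accepted: (habitat=ocean, legs=0, skin=fur), since habitat is ocean, legs = 0.

Rejected, Rejected, Rejected, Rejected, Accepted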